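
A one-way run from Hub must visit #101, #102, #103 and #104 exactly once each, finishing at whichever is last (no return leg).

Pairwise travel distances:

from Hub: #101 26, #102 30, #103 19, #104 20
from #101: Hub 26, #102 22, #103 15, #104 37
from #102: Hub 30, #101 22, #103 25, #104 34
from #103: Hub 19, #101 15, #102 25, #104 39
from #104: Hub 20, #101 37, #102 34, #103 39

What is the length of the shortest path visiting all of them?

Minimum one-way distance = 90.

There are 4! = 24 possible orderings.
Hub→#101→#102→#103→#104: 26+22+25+39 = 112
Hub→#101→#102→#104→#103: 26+22+34+39 = 121
Hub→#101→#103→#102→#104: 26+15+25+34 = 100
Hub→#101→#103→#104→#102: 26+15+39+34 = 114
Hub→#101→#104→#102→#103: 26+37+34+25 = 122
Hub→#101→#104→#103→#102: 26+37+39+25 = 127
Hub→#102→#101→#103→#104: 30+22+15+39 = 106
Hub→#102→#101→#104→#103: 30+22+37+39 = 128
Hub→#102→#103→#101→#104: 30+25+15+37 = 107
Hub→#102→#103→#104→#101: 30+25+39+37 = 131
Hub→#102→#104→#101→#103: 30+34+37+15 = 116
Hub→#102→#104→#103→#101: 30+34+39+15 = 118
Hub→#103→#101→#102→#104: 19+15+22+34 = 90
Hub→#103→#101→#104→#102: 19+15+37+34 = 105
… (10 more)
The minimum is 90.
One shortest path: Hub → #103 → #101 → #102 → #104.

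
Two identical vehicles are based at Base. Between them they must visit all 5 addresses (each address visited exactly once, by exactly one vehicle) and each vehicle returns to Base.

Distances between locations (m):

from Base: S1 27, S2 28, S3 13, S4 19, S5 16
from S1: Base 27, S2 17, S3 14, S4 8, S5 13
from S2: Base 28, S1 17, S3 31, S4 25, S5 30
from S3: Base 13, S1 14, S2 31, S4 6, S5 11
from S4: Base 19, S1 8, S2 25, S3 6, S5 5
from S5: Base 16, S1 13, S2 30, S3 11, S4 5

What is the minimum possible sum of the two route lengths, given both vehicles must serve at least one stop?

Check every non-empty split of the stops between the two vehicles; for each half take its own optimal tour:
  {S1} + {S2, S3, S4, S5}: 54 + 82 = 136
  {S2} + {S1, S3, S4, S5}: 56 + 56 = 112
  {S1, S2} + {S3, S4, S5}: 72 + 40 = 112
  {S3} + {S1, S2, S4, S5}: 26 + 74 = 100
  {S1, S3} + {S2, S4, S5}: 54 + 74 = 128
  {S2, S3} + {S1, S4, S5}: 72 + 56 = 128
  … (15 splits in total)
Best: vehicle 1 Base → S3 → Base = 26; vehicle 2 Base → S2 → S1 → S4 → S5 → Base = 74; combined 100.

100 m — the smallest possible combined total.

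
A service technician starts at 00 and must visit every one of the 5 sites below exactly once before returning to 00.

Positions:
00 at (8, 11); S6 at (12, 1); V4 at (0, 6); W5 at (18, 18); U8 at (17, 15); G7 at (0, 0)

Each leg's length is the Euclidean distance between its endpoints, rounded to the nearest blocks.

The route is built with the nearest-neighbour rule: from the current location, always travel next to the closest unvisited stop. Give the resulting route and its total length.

Nearest-neighbour total = 57 blocks; route 00 → V4 → G7 → S6 → U8 → W5 → 00.

At 00 the remaining stops are V4 9, U8 10, S6 11, W5 12, G7 14; go to V4.
At V4 the remaining stops are G7 6, S6 13, U8 19, W5 22; go to G7.
At G7 the remaining stops are S6 12, U8 23, W5 25; go to S6.
At S6 the remaining stops are U8 15, W5 18; go to U8.
At U8 the remaining stops are W5 3; go to W5.
Return W5→00: 12.
Total = 9 + 6 + 12 + 15 + 3 + 12 = 57.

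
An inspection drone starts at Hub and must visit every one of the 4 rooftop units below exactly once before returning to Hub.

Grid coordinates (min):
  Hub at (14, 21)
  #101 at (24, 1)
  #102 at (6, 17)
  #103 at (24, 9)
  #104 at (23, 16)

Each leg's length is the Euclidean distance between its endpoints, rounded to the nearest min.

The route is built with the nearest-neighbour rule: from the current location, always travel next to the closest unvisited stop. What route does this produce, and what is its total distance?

Hub → [#102:9 / #104:10 / #103:16 / #101:22] → #102 (9)
#102 → [#104:17 / #103:20 / #101:24] → #104 (17)
#104 → [#103:7 / #101:15] → #103 (7)
#103 → [#101:8] → #101 (8)
Return #101→Hub: 22.
Total = 9 + 17 + 7 + 8 + 22 = 63.

63 min along Hub → #102 → #104 → #103 → #101 → Hub.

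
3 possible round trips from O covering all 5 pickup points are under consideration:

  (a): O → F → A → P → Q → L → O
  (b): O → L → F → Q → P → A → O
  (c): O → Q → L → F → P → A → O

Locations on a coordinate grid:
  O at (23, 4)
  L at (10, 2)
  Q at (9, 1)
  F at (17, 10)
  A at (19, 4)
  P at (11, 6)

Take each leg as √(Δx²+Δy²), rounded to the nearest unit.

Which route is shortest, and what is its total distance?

41 — (a) is the shortest.

(a): 8 + 6 + 8 + 5 + 1 + 13 = 41
(b): 13 + 11 + 12 + 5 + 8 + 4 = 53
(c): 14 + 1 + 11 + 7 + 8 + 4 = 45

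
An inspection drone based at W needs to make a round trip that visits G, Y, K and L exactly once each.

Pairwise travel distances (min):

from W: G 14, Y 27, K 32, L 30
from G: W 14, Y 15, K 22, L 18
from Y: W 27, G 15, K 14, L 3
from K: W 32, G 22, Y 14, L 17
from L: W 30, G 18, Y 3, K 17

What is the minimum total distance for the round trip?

81 min — the shortest possible round trip.

With 4 stops there are 4!/2 = 12 distinct round trips (a route and its reverse cost the same).
W→G→Y→K→L→W: 14+15+14+17+30 = 90
W→G→Y→L→K→W: 14+15+3+17+32 = 81
W→G→K→Y→L→W: 14+22+14+3+30 = 83
W→G→K→L→Y→W: 14+22+17+3+27 = 83
W→G→L→Y→K→W: 14+18+3+14+32 = 81
W→G→L→K→Y→W: 14+18+17+14+27 = 90
W→Y→G→K→L→W: 27+15+22+17+30 = 111
W→Y→G→L→K→W: 27+15+18+17+32 = 109
W→Y→K→G→L→W: 27+14+22+18+30 = 111
W→Y→L→G→K→W: 27+3+18+22+32 = 102
W→K→G→Y→L→W: 32+22+15+3+30 = 102
W→K→Y→G→L→W: 32+14+15+18+30 = 109
The minimum is 81.
One optimal route: W → G → Y → L → K → W (or its reverse).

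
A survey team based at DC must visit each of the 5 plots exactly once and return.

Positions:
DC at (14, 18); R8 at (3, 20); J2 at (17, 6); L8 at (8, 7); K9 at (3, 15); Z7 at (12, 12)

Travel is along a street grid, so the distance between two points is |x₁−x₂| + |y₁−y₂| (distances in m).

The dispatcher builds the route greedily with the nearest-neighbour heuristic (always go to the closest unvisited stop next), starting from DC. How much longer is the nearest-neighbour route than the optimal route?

DC: Z7=8, R8=13, K9=14, J2=15, L8=17 ⇒ Z7
Z7: L8=9, J2=11, K9=12, R8=17 ⇒ L8
L8: J2=10, K9=13, R8=18 ⇒ J2
J2: K9=23, R8=28 ⇒ K9
K9: R8=5 ⇒ R8
NN route DC → Z7 → L8 → J2 → K9 → R8 → DC costs 68.
Optimal: DC → R8 → K9 → L8 → J2 → Z7 → DC costs 60 (by enumerating all 60 distinct tours).
Excess = 68 − 60 = 8.

The nearest-neighbour route is 8 m longer than optimal.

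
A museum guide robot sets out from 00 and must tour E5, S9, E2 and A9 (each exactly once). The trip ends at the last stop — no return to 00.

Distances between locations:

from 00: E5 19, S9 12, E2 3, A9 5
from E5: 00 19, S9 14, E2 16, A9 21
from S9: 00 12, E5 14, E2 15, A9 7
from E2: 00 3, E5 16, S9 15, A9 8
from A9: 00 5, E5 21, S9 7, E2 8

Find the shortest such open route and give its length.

Shortest open route: 32.

There are 4! = 24 possible orderings.
00→E5→S9→E2→A9: 19+14+15+8 = 56
00→E5→S9→A9→E2: 19+14+7+8 = 48
00→E5→E2→S9→A9: 19+16+15+7 = 57
00→E5→E2→A9→S9: 19+16+8+7 = 50
00→E5→A9→S9→E2: 19+21+7+15 = 62
00→E5→A9→E2→S9: 19+21+8+15 = 63
00→S9→E5→E2→A9: 12+14+16+8 = 50
00→S9→E5→A9→E2: 12+14+21+8 = 55
00→S9→E2→E5→A9: 12+15+16+21 = 64
00→S9→E2→A9→E5: 12+15+8+21 = 56
00→S9→A9→E5→E2: 12+7+21+16 = 56
00→S9→A9→E2→E5: 12+7+8+16 = 43
00→E2→E5→S9→A9: 3+16+14+7 = 40
00→E2→E5→A9→S9: 3+16+21+7 = 47
… (10 more)
00→E2→A9→S9→E5: 3+8+7+14 = 32  ← best
The minimum is 32.
One shortest path: 00 → E2 → A9 → S9 → E5.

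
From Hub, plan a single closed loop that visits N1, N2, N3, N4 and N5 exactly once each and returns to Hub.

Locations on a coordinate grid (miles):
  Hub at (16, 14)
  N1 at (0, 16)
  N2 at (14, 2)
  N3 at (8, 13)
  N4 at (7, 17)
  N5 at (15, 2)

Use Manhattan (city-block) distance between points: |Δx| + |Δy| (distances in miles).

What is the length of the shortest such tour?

Hub → N1 → N2 → N3 → N4 → N5 → Hub: 18+28+17+5+23+13 = 104
Hub → N1 → N2 → N3 → N5 → N4 → Hub: 18+28+17+18+23+12 = 116
Hub → N1 → N2 → N4 → N3 → N5 → Hub: 18+28+22+5+18+13 = 104
Hub → N1 → N2 → N4 → N5 → N3 → Hub: 18+28+22+23+18+9 = 118
Hub → N1 → N2 → N5 → N3 → N4 → Hub: 18+28+1+18+5+12 = 82
Hub → N1 → N2 → N5 → N4 → N3 → Hub: 18+28+1+23+5+9 = 84
Hub → N1 → N3 → N2 → N4 → N5 → Hub: 18+11+17+22+23+13 = 104
Hub → N1 → N3 → N2 → N5 → N4 → Hub: 18+11+17+1+23+12 = 82
Hub → N1 → N3 → N4 → N2 → N5 → Hub: 18+11+5+22+1+13 = 70
Hub → N1 → N3 → N4 → N5 → N2 → Hub: 18+11+5+23+1+14 = 72
Hub → N1 → N3 → N5 → N2 → N4 → Hub: 18+11+18+1+22+12 = 82
Hub → N1 → N3 → N5 → N4 → N2 → Hub: 18+11+18+23+22+14 = 106
Hub → N1 → N4 → N2 → N3 → N5 → Hub: 18+8+22+17+18+13 = 96
Hub → N1 → N4 → N2 → N5 → N3 → Hub: 18+8+22+1+18+9 = 76
… (46 more)
Hub → N1 → N4 → N3 → N2 → N5 → Hub: 18+8+5+17+1+13 = 62  ← best
The minimum is 62.
One optimal route: Hub → N1 → N4 → N3 → N2 → N5 → Hub (or its reverse).

Minimum total distance: 62 miles.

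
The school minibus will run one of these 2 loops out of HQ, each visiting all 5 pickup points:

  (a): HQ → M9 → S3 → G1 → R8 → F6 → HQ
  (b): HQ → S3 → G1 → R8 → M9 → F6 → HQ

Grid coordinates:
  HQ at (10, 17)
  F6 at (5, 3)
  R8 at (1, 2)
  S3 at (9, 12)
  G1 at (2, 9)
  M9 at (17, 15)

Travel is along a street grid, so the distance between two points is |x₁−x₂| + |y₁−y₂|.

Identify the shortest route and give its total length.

(a): 9 + 11 + 10 + 8 + 5 + 19 = 62
(b): 6 + 10 + 8 + 29 + 24 + 19 = 96

Shortest is (a), total 62.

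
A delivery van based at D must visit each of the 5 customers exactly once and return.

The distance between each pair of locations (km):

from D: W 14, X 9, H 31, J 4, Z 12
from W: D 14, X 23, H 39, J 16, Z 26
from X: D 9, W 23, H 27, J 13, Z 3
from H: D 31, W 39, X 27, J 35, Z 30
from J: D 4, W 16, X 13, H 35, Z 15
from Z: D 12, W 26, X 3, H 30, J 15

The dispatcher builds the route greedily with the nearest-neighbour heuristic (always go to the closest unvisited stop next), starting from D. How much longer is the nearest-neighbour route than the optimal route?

D: J=4, X=9, Z=12, W=14, H=31 ⇒ J
J: X=13, Z=15, W=16, H=35 ⇒ X
X: Z=3, W=23, H=27 ⇒ Z
Z: W=26, H=30 ⇒ W
W: H=39 ⇒ H
NN route D → J → X → Z → W → H → D costs 116.
Optimal: D → X → Z → H → W → J → D costs 101 (by enumerating all 60 distinct tours).
Excess = 116 − 101 = 15.

Excess over optimum: 15 km.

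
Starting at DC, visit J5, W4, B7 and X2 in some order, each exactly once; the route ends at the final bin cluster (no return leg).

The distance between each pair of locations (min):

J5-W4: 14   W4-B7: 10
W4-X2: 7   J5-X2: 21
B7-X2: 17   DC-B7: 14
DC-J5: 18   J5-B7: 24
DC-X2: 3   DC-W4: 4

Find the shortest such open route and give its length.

Minimum one-way distance = 44 min.

There are 4! = 24 possible orderings.
DC→J5→W4→B7→X2: 18+14+10+17 = 59
DC→J5→W4→X2→B7: 18+14+7+17 = 56
DC→J5→B7→W4→X2: 18+24+10+7 = 59
DC→J5→B7→X2→W4: 18+24+17+7 = 66
DC→J5→X2→W4→B7: 18+21+7+10 = 56
DC→J5→X2→B7→W4: 18+21+17+10 = 66
DC→W4→J5→B7→X2: 4+14+24+17 = 59
DC→W4→J5→X2→B7: 4+14+21+17 = 56
DC→W4→B7→J5→X2: 4+10+24+21 = 59
DC→W4→B7→X2→J5: 4+10+17+21 = 52
DC→W4→X2→J5→B7: 4+7+21+24 = 56
DC→W4→X2→B7→J5: 4+7+17+24 = 52
DC→B7→J5→W4→X2: 14+24+14+7 = 59
DC→B7→J5→X2→W4: 14+24+21+7 = 66
… (10 more)
DC→X2→W4→B7→J5: 3+7+10+24 = 44  ← best
The minimum is 44.
One shortest path: DC → X2 → W4 → B7 → J5.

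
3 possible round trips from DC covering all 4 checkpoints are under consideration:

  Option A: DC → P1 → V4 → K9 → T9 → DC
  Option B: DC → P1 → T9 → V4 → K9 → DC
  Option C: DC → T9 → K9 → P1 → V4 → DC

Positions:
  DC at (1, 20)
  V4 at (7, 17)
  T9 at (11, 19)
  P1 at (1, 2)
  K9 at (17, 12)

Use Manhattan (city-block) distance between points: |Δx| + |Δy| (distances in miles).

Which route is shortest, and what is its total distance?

Option A: 18 + 21 + 15 + 13 + 11 = 78
Option B: 18 + 27 + 6 + 15 + 24 = 90
Option C: 11 + 13 + 26 + 21 + 9 = 80

Shortest is Option A, total 78 miles.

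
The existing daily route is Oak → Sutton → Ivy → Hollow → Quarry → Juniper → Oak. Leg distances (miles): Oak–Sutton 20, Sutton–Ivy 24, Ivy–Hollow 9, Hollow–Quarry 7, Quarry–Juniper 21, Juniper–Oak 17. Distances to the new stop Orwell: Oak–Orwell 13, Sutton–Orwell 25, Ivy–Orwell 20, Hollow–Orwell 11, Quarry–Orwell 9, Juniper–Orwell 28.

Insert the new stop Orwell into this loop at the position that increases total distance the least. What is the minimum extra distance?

+13 miles — insert Orwell between Hollow and Quarry.

Insertion cost between consecutive stops i–j is d(i,Orwell) + d(Orwell,j) − d(i,j):
  between Oak and Sutton: 13 + 25 − 20 = 18
  between Sutton and Ivy: 25 + 20 − 24 = 21
  between Ivy and Hollow: 20 + 11 − 9 = 22
  between Hollow and Quarry: 11 + 9 − 7 = 13
  between Quarry and Juniper: 9 + 28 − 21 = 16
  between Juniper and Oak: 28 + 13 − 17 = 24
Cheapest insertion is between Hollow and Quarry, adding 13.
New total = 98 + 13 = 111.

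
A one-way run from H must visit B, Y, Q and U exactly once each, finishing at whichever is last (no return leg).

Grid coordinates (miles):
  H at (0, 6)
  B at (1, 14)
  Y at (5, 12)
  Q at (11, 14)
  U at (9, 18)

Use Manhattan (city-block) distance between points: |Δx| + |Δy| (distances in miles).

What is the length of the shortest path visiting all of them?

There are 4! = 24 possible orderings.
H→B→Y→Q→U: 9+6+8+6 = 29
H→B→Y→U→Q: 9+6+10+6 = 31
H→B→Q→Y→U: 9+10+8+10 = 37
H→B→Q→U→Y: 9+10+6+10 = 35
H→B→U→Y→Q: 9+12+10+8 = 39
H→B→U→Q→Y: 9+12+6+8 = 35
H→Y→B→Q→U: 11+6+10+6 = 33
H→Y→B→U→Q: 11+6+12+6 = 35
H→Y→Q→B→U: 11+8+10+12 = 41
H→Y→Q→U→B: 11+8+6+12 = 37
H→Y→U→B→Q: 11+10+12+10 = 43
H→Y→U→Q→B: 11+10+6+10 = 37
H→Q→B→Y→U: 19+10+6+10 = 45
H→Q→B→U→Y: 19+10+12+10 = 51
… (10 more)
The minimum is 29.
One shortest path: H → B → Y → Q → U.

29 miles — the minimum one-way total.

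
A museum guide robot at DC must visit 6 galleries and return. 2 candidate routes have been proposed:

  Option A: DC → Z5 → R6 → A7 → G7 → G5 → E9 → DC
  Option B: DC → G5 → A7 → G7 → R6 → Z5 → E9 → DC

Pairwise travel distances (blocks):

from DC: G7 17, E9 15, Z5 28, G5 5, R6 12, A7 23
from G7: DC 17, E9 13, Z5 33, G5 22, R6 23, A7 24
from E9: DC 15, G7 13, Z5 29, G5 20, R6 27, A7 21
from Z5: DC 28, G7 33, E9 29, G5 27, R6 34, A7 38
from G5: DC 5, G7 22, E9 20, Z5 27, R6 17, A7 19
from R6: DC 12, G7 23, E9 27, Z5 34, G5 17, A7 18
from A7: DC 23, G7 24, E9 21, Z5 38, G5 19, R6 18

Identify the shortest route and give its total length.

149 blocks — Option B is the shortest.

Option A: 28 + 34 + 18 + 24 + 22 + 20 + 15 = 161
Option B: 5 + 19 + 24 + 23 + 34 + 29 + 15 = 149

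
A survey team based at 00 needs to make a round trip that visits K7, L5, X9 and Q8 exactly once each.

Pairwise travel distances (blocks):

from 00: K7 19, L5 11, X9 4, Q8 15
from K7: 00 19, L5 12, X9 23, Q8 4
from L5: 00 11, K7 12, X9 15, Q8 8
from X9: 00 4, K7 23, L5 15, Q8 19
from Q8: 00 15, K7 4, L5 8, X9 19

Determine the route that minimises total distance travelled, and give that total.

With 4 stops there are 4!/2 = 12 distinct round trips (a route and its reverse cost the same).
00-K7-L5-X9-Q8-00: 19+12+15+19+15 = 80
00-K7-L5-Q8-X9-00: 19+12+8+19+4 = 62
00-K7-X9-L5-Q8-00: 19+23+15+8+15 = 80
00-K7-X9-Q8-L5-00: 19+23+19+8+11 = 80
00-K7-Q8-L5-X9-00: 19+4+8+15+4 = 50
00-K7-Q8-X9-L5-00: 19+4+19+15+11 = 68
00-L5-K7-X9-Q8-00: 11+12+23+19+15 = 80
00-L5-K7-Q8-X9-00: 11+12+4+19+4 = 50
00-L5-X9-K7-Q8-00: 11+15+23+4+15 = 68
00-L5-Q8-K7-X9-00: 11+8+4+23+4 = 50
00-X9-K7-L5-Q8-00: 4+23+12+8+15 = 62
00-X9-L5-K7-Q8-00: 4+15+12+4+15 = 50
The minimum is 50.
One optimal route: 00 → K7 → Q8 → L5 → X9 → 00 (or its reverse).

50 blocks — the shortest possible round trip.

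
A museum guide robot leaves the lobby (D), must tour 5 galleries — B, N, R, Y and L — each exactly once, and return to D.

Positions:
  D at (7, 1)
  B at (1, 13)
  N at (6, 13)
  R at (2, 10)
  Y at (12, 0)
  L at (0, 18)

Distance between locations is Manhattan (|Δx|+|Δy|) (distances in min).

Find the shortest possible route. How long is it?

With 5 stops there are 5!/2 = 60 distinct round trips (a route and its reverse cost the same).
D→B→N→R→Y→L→D: 18+5+7+20+30+24 = 104
D→B→N→R→L→Y→D: 18+5+7+10+30+6 = 76
D→B→N→Y→R→L→D: 18+5+19+20+10+24 = 96
D→B→N→Y→L→R→D: 18+5+19+30+10+14 = 96
D→B→N→L→R→Y→D: 18+5+11+10+20+6 = 70
D→B→N→L→Y→R→D: 18+5+11+30+20+14 = 98
D→B→R→N→Y→L→D: 18+4+7+19+30+24 = 102
D→B→R→N→L→Y→D: 18+4+7+11+30+6 = 76
D→B→R→Y→N→L→D: 18+4+20+19+11+24 = 96
D→B→R→Y→L→N→D: 18+4+20+30+11+13 = 96
D→B→R→L→N→Y→D: 18+4+10+11+19+6 = 68
D→B→R→L→Y→N→D: 18+4+10+30+19+13 = 94
D→B→Y→N→R→L→D: 18+24+19+7+10+24 = 102
D→B→Y→N→L→R→D: 18+24+19+11+10+14 = 96
… (46 more)
D→N→B→L→R→Y→D: 13+5+6+10+20+6 = 60  ← best
The minimum is 60.
One optimal route: D → N → B → L → R → Y → D (or its reverse).

60 min — the shortest possible round trip.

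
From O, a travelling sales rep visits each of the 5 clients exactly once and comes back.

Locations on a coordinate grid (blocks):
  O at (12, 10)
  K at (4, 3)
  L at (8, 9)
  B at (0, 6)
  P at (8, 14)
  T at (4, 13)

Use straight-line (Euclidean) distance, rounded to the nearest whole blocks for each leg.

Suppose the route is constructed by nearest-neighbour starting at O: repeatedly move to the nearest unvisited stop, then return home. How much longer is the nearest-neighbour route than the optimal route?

From O: L=4, P=6, T=9, K=11, B=13 → choose L (4).
From L: P=5, T=6, K=7, B=9 → choose P (5).
From P: T=4, B=11, K=12 → choose T (4).
From T: B=8, K=10 → choose B (8).
From B: K=5 → choose K (5).
NN route O → L → P → T → B → K → O costs 37.
Optimal: O → L → K → B → T → P → O costs 34 (by enumerating all 60 distinct tours).
Excess = 37 − 34 = 3.

The nearest-neighbour route is 3 blocks longer than optimal.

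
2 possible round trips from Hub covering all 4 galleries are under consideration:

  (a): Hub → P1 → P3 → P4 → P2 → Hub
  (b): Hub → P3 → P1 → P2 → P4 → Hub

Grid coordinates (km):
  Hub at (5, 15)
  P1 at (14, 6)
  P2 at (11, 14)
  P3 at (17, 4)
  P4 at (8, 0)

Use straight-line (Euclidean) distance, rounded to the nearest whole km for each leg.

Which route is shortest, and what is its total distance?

47 km — (a) is the shortest.

(a): 13 + 4 + 10 + 14 + 6 = 47
(b): 16 + 4 + 9 + 14 + 15 = 58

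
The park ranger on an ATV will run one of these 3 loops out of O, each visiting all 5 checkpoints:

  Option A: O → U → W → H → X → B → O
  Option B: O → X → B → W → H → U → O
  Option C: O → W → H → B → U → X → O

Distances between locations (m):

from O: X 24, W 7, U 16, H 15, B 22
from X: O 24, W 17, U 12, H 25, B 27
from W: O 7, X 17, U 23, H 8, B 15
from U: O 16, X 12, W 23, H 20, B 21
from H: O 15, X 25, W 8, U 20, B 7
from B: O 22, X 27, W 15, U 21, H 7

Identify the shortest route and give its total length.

Option A: 16 + 23 + 8 + 25 + 27 + 22 = 121
Option B: 24 + 27 + 15 + 8 + 20 + 16 = 110
Option C: 7 + 8 + 7 + 21 + 12 + 24 = 79

Shortest is Option C, total 79 m.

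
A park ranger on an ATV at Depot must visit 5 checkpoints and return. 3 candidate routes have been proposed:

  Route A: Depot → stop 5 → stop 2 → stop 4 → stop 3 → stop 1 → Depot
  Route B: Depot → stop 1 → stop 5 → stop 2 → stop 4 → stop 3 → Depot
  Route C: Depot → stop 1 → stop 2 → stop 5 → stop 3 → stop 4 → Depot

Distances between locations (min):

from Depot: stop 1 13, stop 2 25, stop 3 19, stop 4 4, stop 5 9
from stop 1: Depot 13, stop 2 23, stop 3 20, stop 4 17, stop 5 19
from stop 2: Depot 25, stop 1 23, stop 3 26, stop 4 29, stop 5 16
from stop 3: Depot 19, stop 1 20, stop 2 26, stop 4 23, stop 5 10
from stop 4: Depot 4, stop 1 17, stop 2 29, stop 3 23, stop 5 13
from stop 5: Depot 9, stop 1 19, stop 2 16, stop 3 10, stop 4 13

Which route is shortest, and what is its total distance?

Route A: 9 + 16 + 29 + 23 + 20 + 13 = 110
Route B: 13 + 19 + 16 + 29 + 23 + 19 = 119
Route C: 13 + 23 + 16 + 10 + 23 + 4 = 89

89 min — Route C is the shortest.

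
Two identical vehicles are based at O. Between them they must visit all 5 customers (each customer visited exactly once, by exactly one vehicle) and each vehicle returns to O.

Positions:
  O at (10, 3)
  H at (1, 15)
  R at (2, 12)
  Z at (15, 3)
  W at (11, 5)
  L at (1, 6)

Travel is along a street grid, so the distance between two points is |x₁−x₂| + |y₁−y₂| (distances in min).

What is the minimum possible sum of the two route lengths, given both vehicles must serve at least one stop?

54 min — the smallest possible combined total.

Try each way of splitting the stops between the two vehicles (each non-empty) and, for each split, find the best tour for each vehicle:
  {H} + {R, Z, W, L}: 42 + 46 = 88
  {R} + {H, Z, W, L}: 34 + 52 = 86
  {H, R} + {Z, W, L}: 42 + 34 = 76
  {Z} + {H, R, W, L}: 10 + 44 = 54
  {H, Z} + {R, W, L}: 52 + 38 = 90
  {R, Z} + {H, W, L}: 44 + 44 = 88
  … (15 splits in total)
Best: vehicle 1 O → Z → O = 10; vehicle 2 O → R → H → L → W → O = 44; combined 54.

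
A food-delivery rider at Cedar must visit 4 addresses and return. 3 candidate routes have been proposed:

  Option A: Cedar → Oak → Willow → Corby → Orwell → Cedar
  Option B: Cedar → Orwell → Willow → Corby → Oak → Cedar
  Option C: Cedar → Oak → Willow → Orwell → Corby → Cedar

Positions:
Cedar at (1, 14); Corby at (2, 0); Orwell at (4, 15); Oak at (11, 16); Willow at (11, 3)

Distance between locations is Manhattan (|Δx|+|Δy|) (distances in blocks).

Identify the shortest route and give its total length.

Option A: 12 + 13 + 12 + 17 + 4 = 58
Option B: 4 + 19 + 12 + 25 + 12 = 72
Option C: 12 + 13 + 19 + 17 + 15 = 76

Shortest is Option A, total 58 blocks.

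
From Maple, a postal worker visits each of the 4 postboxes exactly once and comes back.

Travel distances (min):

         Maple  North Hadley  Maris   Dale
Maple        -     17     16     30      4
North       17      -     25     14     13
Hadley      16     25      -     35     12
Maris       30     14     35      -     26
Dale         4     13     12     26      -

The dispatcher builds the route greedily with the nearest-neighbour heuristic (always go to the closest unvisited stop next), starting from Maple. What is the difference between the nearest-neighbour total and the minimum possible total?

Excess over optimum: 3 min.

From Maple: Dale=4, Hadley=16, North=17, Maris=30 → choose Dale (4).
From Dale: Hadley=12, North=13, Maris=26 → choose Hadley (12).
From Hadley: North=25, Maris=35 → choose North (25).
From North: Maris=14 → choose Maris (14).
NN route Maple → Dale → Hadley → North → Maris → Maple costs 85.
Optimal: Maple → North → Maris → Hadley → Dale → Maple costs 82 (by enumerating all 12 distinct tours).
Excess = 85 − 82 = 3.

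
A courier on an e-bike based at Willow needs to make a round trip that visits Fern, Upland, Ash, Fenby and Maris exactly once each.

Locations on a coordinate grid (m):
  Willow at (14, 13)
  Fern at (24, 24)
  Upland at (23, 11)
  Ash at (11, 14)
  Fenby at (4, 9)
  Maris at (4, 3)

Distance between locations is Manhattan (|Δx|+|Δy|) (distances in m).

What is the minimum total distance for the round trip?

There are 60 distinct closed tours to check (reversals are equivalent).
Willow - Fern - Upland - Ash - Fenby - Maris - Willow: 21+14+15+12+6+20 = 88
Willow - Fern - Upland - Ash - Maris - Fenby - Willow: 21+14+15+18+6+14 = 88
Willow - Fern - Upland - Fenby - Ash - Maris - Willow: 21+14+21+12+18+20 = 106
Willow - Fern - Upland - Fenby - Maris - Ash - Willow: 21+14+21+6+18+4 = 84
Willow - Fern - Upland - Maris - Ash - Fenby - Willow: 21+14+27+18+12+14 = 106
Willow - Fern - Upland - Maris - Fenby - Ash - Willow: 21+14+27+6+12+4 = 84
Willow - Fern - Ash - Upland - Fenby - Maris - Willow: 21+23+15+21+6+20 = 106
Willow - Fern - Ash - Upland - Maris - Fenby - Willow: 21+23+15+27+6+14 = 106
Willow - Fern - Ash - Fenby - Upland - Maris - Willow: 21+23+12+21+27+20 = 124
Willow - Fern - Ash - Fenby - Maris - Upland - Willow: 21+23+12+6+27+11 = 100
Willow - Fern - Ash - Maris - Upland - Fenby - Willow: 21+23+18+27+21+14 = 124
Willow - Fern - Ash - Maris - Fenby - Upland - Willow: 21+23+18+6+21+11 = 100
Willow - Fern - Fenby - Upland - Ash - Maris - Willow: 21+35+21+15+18+20 = 130
Willow - Fern - Fenby - Upland - Maris - Ash - Willow: 21+35+21+27+18+4 = 126
… (46 more)
The minimum is 84.
One optimal route: Willow → Fern → Upland → Fenby → Maris → Ash → Willow (or its reverse).

84 m — the shortest possible round trip.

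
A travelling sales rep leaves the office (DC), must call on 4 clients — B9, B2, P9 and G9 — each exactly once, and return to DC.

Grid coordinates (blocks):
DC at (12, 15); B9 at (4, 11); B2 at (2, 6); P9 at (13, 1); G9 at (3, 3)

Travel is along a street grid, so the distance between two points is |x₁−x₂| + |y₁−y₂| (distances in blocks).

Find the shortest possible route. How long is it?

There are 12 distinct closed tours to check (reversals are equivalent).
DC → B9 → B2 → P9 → G9 → DC: 12+7+16+12+21 = 68
DC → B9 → B2 → G9 → P9 → DC: 12+7+4+12+15 = 50
DC → B9 → P9 → B2 → G9 → DC: 12+19+16+4+21 = 72
DC → B9 → P9 → G9 → B2 → DC: 12+19+12+4+19 = 66
DC → B9 → G9 → B2 → P9 → DC: 12+9+4+16+15 = 56
DC → B9 → G9 → P9 → B2 → DC: 12+9+12+16+19 = 68
DC → B2 → B9 → P9 → G9 → DC: 19+7+19+12+21 = 78
DC → B2 → B9 → G9 → P9 → DC: 19+7+9+12+15 = 62
DC → B2 → P9 → B9 → G9 → DC: 19+16+19+9+21 = 84
DC → B2 → G9 → B9 → P9 → DC: 19+4+9+19+15 = 66
DC → P9 → B9 → B2 → G9 → DC: 15+19+7+4+21 = 66
DC → P9 → B2 → B9 → G9 → DC: 15+16+7+9+21 = 68
The minimum is 50.
One optimal route: DC → B9 → B2 → G9 → P9 → DC (or its reverse).

Minimum total distance: 50 blocks.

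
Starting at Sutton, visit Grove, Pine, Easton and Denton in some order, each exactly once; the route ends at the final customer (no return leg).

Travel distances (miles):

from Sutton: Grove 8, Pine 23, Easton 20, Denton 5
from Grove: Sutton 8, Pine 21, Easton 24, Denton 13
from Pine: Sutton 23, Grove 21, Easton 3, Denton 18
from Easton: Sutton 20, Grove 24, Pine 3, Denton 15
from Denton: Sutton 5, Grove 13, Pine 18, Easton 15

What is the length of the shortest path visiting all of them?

There are 4! = 24 possible orderings.
Sutton→Grove→Pine→Easton→Denton: 8+21+3+15 = 47
Sutton→Grove→Pine→Denton→Easton: 8+21+18+15 = 62
Sutton→Grove→Easton→Pine→Denton: 8+24+3+18 = 53
Sutton→Grove→Easton→Denton→Pine: 8+24+15+18 = 65
Sutton→Grove→Denton→Pine→Easton: 8+13+18+3 = 42
Sutton→Grove→Denton→Easton→Pine: 8+13+15+3 = 39
Sutton→Pine→Grove→Easton→Denton: 23+21+24+15 = 83
Sutton→Pine→Grove→Denton→Easton: 23+21+13+15 = 72
Sutton→Pine→Easton→Grove→Denton: 23+3+24+13 = 63
Sutton→Pine→Easton→Denton→Grove: 23+3+15+13 = 54
Sutton→Pine→Denton→Grove→Easton: 23+18+13+24 = 78
Sutton→Pine→Denton→Easton→Grove: 23+18+15+24 = 80
Sutton→Easton→Grove→Pine→Denton: 20+24+21+18 = 83
Sutton→Easton→Grove→Denton→Pine: 20+24+13+18 = 75
… (10 more)
The minimum is 39.
One shortest path: Sutton → Grove → Denton → Easton → Pine.

Shortest open route: 39 miles.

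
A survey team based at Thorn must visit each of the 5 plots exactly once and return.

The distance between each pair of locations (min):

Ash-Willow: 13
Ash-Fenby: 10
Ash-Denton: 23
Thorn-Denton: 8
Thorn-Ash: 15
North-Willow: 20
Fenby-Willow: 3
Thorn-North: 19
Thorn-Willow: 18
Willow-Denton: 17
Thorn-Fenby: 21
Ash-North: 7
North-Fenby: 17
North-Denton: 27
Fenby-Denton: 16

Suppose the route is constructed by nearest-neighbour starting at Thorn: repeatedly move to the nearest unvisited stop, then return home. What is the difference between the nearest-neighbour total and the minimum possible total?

The nearest-neighbour route is 2 min longer than optimal.

Thorn: Denton=8, Ash=15, Willow=18, North=19, Fenby=21 ⇒ Denton
Denton: Fenby=16, Willow=17, Ash=23, North=27 ⇒ Fenby
Fenby: Willow=3, Ash=10, North=17 ⇒ Willow
Willow: Ash=13, North=20 ⇒ Ash
Ash: North=7 ⇒ North
NN route Thorn → Denton → Fenby → Willow → Ash → North → Thorn costs 66.
Optimal: Thorn → North → Ash → Fenby → Willow → Denton → Thorn costs 64 (by enumerating all 60 distinct tours).
Excess = 66 − 64 = 2.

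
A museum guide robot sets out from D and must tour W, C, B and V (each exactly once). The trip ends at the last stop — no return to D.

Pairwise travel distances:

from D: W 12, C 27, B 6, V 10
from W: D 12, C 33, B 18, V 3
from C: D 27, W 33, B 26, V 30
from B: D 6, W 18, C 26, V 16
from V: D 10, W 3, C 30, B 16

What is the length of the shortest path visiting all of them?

Shortest open route: 57.

There are 4! = 24 possible orderings.
D→W→C→B→V: 12+33+26+16 = 87
D→W→C→V→B: 12+33+30+16 = 91
D→W→B→C→V: 12+18+26+30 = 86
D→W→B→V→C: 12+18+16+30 = 76
D→W→V→C→B: 12+3+30+26 = 71
D→W→V→B→C: 12+3+16+26 = 57
D→C→W→B→V: 27+33+18+16 = 94
D→C→W→V→B: 27+33+3+16 = 79
D→C→B→W→V: 27+26+18+3 = 74
D→C→B→V→W: 27+26+16+3 = 72
D→C→V→W→B: 27+30+3+18 = 78
D→C→V→B→W: 27+30+16+18 = 91
D→B→W→C→V: 6+18+33+30 = 87
D→B→W→V→C: 6+18+3+30 = 57
… (10 more)
The minimum is 57.
One shortest path: D → W → V → B → C.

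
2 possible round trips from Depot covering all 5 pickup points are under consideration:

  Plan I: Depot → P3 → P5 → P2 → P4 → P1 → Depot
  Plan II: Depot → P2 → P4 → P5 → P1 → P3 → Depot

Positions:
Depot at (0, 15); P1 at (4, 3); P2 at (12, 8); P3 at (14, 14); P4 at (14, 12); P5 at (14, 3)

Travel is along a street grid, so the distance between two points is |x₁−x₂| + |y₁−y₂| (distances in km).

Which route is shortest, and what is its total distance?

Shortest is Plan I, total 74 km.

Plan I: 15 + 11 + 7 + 6 + 19 + 16 = 74
Plan II: 19 + 6 + 9 + 10 + 21 + 15 = 80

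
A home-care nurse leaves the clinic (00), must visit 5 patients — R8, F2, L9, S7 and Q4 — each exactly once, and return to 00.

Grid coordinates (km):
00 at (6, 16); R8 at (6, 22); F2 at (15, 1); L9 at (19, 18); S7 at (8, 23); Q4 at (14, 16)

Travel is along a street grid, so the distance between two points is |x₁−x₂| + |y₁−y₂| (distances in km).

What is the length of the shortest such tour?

00-R8-F2-L9-S7-Q4-00: 6+30+21+16+13+8 = 94
00-R8-F2-L9-Q4-S7-00: 6+30+21+7+13+9 = 86
00-R8-F2-S7-L9-Q4-00: 6+30+29+16+7+8 = 96
00-R8-F2-S7-Q4-L9-00: 6+30+29+13+7+15 = 100
00-R8-F2-Q4-L9-S7-00: 6+30+16+7+16+9 = 84
00-R8-F2-Q4-S7-L9-00: 6+30+16+13+16+15 = 96
00-R8-L9-F2-S7-Q4-00: 6+17+21+29+13+8 = 94
00-R8-L9-F2-Q4-S7-00: 6+17+21+16+13+9 = 82
00-R8-L9-S7-F2-Q4-00: 6+17+16+29+16+8 = 92
00-R8-L9-S7-Q4-F2-00: 6+17+16+13+16+24 = 92
00-R8-L9-Q4-F2-S7-00: 6+17+7+16+29+9 = 84
00-R8-L9-Q4-S7-F2-00: 6+17+7+13+29+24 = 96
00-R8-S7-F2-L9-Q4-00: 6+3+29+21+7+8 = 74
00-R8-S7-F2-Q4-L9-00: 6+3+29+16+7+15 = 76
… (46 more)
00-R8-S7-L9-F2-Q4-00: 6+3+16+21+16+8 = 70  ← best
The minimum is 70.
One optimal route: 00 → R8 → S7 → L9 → F2 → Q4 → 00 (or its reverse).

Shortest round trip = 70 km.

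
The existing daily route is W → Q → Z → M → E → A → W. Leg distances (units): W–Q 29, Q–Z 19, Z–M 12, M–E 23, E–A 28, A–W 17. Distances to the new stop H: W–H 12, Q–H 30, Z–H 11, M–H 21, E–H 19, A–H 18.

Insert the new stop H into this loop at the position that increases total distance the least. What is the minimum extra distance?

Insertion cost between consecutive stops i–j is d(i,H) + d(H,j) − d(i,j):
  between W and Q: 12 + 30 − 29 = 13
  between Q and Z: 30 + 11 − 19 = 22
  between Z and M: 11 + 21 − 12 = 20
  between M and E: 21 + 19 − 23 = 17
  between E and A: 19 + 18 − 28 = 9
  between A and W: 18 + 12 − 17 = 13
Cheapest insertion is between E and A, adding 9.
New total = 128 + 9 = 137.

Adding 9 by placing H on the E–A leg.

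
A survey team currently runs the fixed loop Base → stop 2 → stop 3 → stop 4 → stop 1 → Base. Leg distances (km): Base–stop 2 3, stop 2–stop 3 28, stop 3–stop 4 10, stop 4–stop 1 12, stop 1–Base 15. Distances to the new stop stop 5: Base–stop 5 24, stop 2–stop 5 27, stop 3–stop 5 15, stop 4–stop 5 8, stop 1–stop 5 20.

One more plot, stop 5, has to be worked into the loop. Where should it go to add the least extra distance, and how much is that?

+13 km — insert stop 5 between stop 3 and stop 4.

Insertion cost between consecutive stops i–j is d(i,stop 5) + d(stop 5,j) − d(i,j):
  between Base and stop 2: 24 + 27 − 3 = 48
  between stop 2 and stop 3: 27 + 15 − 28 = 14
  between stop 3 and stop 4: 15 + 8 − 10 = 13
  between stop 4 and stop 1: 8 + 20 − 12 = 16
  between stop 1 and Base: 20 + 24 − 15 = 29
Cheapest insertion is between stop 3 and stop 4, adding 13.
New total = 68 + 13 = 81.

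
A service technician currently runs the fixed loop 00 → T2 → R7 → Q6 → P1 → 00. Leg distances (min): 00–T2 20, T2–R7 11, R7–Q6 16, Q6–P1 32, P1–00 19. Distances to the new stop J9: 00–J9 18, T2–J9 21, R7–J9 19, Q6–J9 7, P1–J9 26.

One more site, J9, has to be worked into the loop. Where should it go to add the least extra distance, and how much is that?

Insertion cost between consecutive stops i–j is d(i,J9) + d(J9,j) − d(i,j):
  between 00 and T2: 18 + 21 − 20 = 19
  between T2 and R7: 21 + 19 − 11 = 29
  between R7 and Q6: 19 + 7 − 16 = 10
  between Q6 and P1: 7 + 26 − 32 = 1
  between P1 and 00: 26 + 18 − 19 = 25
Cheapest insertion is between Q6 and P1, adding 1.
New total = 98 + 1 = 99.

+1 min — insert J9 between Q6 and P1.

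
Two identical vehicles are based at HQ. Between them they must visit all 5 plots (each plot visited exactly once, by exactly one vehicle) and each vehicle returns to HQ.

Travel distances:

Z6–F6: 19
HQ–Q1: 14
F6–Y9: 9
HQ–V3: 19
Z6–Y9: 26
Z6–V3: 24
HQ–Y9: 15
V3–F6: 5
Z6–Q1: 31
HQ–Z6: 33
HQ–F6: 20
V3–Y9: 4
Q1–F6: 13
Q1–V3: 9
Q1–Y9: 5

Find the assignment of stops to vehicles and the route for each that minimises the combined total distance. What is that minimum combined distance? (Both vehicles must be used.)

Check every non-empty split of the stops between the two vehicles; for each half take its own optimal tour:
  {Z6} + {Q1, V3, F6, Y9}: 66 + 48 = 114
  {Q1} + {Z6, V3, F6, Y9}: 28 + 76 = 104
  {Z6, Q1} + {V3, F6, Y9}: 78 + 44 = 122
  {V3} + {Z6, Q1, F6, Y9}: 38 + 80 = 118
  {Z6, V3} + {Q1, F6, Y9}: 76 + 48 = 124
  {Q1, V3} + {Z6, F6, Y9}: 42 + 76 = 118
  … (15 splits in total)
Best: vehicle 1 HQ → Q1 → HQ = 28; vehicle 2 HQ → Z6 → F6 → V3 → Y9 → HQ = 76; combined 104.

104 — the smallest possible combined total.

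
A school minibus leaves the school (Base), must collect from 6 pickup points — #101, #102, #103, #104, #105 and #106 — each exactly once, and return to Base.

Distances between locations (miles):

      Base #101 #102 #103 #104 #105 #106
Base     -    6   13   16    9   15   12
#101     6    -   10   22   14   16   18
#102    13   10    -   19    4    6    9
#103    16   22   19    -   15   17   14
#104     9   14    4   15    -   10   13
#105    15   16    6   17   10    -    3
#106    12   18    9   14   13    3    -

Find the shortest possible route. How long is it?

Minimum total distance: 63 miles.

There are 360 distinct closed tours to check (reversals are equivalent).
Base → #101 → #102 → #103 → #104 → #105 → #106 → Base: 6+10+19+15+10+3+12 = 75
Base → #101 → #102 → #103 → #104 → #106 → #105 → Base: 6+10+19+15+13+3+15 = 81
Base → #101 → #102 → #103 → #105 → #104 → #106 → Base: 6+10+19+17+10+13+12 = 87
Base → #101 → #102 → #103 → #105 → #106 → #104 → Base: 6+10+19+17+3+13+9 = 77
Base → #101 → #102 → #103 → #106 → #104 → #105 → Base: 6+10+19+14+13+10+15 = 87
Base → #101 → #102 → #103 → #106 → #105 → #104 → Base: 6+10+19+14+3+10+9 = 71
Base → #101 → #102 → #104 → #103 → #105 → #106 → Base: 6+10+4+15+17+3+12 = 67
Base → #101 → #102 → #104 → #103 → #106 → #105 → Base: 6+10+4+15+14+3+15 = 67
… (352 more)
Base → #101 → #102 → #104 → #105 → #106 → #103 → Base: 6+10+4+10+3+14+16 = 63  ← best
The minimum is 63.
One optimal route: Base → #101 → #102 → #104 → #105 → #106 → #103 → Base (or its reverse).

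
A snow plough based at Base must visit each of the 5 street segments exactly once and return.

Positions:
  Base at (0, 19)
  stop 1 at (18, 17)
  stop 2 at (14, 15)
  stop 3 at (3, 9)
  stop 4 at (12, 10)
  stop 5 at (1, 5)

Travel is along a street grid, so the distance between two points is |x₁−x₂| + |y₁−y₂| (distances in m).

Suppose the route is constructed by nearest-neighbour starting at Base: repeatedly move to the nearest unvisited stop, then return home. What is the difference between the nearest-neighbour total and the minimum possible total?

From Base: stop 3=13, stop 5=15, stop 2=18, stop 1=20, stop 4=21 → choose stop 3 (13).
From stop 3: stop 5=6, stop 4=10, stop 2=17, stop 1=23 → choose stop 5 (6).
From stop 5: stop 4=16, stop 2=23, stop 1=29 → choose stop 4 (16).
From stop 4: stop 2=7, stop 1=13 → choose stop 2 (7).
From stop 2: stop 1=6 → choose stop 1 (6).
NN route Base → stop 3 → stop 5 → stop 4 → stop 2 → stop 1 → Base costs 68.
Optimal: Base → stop 1 → stop 2 → stop 4 → stop 3 → stop 5 → Base costs 64 (by enumerating all 60 distinct tours).
Excess = 68 − 64 = 4.

The nearest-neighbour route is 4 m longer than optimal.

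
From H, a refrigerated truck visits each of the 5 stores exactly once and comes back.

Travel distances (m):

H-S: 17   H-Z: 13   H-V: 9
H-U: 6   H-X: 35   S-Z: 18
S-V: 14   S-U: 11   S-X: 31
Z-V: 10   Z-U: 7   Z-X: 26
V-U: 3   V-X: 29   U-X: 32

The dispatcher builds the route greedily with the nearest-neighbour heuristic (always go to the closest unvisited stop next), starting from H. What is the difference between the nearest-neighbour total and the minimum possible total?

From H: U=6, V=9, Z=13, S=17, X=35 → choose U (6).
From U: V=3, Z=7, S=11, X=32 → choose V (3).
From V: Z=10, S=14, X=29 → choose Z (10).
From Z: S=18, X=26 → choose S (18).
From S: X=31 → choose X (31).
NN route H → U → V → Z → S → X → H costs 103.
Optimal: H → S → X → Z → V → U → H costs 93 (by enumerating all 60 distinct tours).
Excess = 103 − 93 = 10.

The nearest-neighbour route is 10 m longer than optimal.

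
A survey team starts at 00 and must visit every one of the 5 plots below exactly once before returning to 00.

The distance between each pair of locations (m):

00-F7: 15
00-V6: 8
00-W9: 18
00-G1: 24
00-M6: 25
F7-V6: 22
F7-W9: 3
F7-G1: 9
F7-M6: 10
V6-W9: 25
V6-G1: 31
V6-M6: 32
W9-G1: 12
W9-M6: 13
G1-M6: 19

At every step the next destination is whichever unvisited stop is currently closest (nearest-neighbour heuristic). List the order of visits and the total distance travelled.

From 00: distances to unvisited — V6=8, F7=15, W9=18, G1=24, M6=25. Nearest is V6 (8).
From V6: distances to unvisited — F7=22, W9=25, G1=31, M6=32. Nearest is F7 (22).
From F7: distances to unvisited — W9=3, G1=9, M6=10. Nearest is W9 (3).
From W9: distances to unvisited — G1=12, M6=13. Nearest is G1 (12).
From G1: distances to unvisited — M6=19. Nearest is M6 (19).
Return M6→00: 25.
Total = 8 + 22 + 3 + 12 + 19 + 25 = 89.

89 m along 00 → V6 → F7 → W9 → G1 → M6 → 00.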